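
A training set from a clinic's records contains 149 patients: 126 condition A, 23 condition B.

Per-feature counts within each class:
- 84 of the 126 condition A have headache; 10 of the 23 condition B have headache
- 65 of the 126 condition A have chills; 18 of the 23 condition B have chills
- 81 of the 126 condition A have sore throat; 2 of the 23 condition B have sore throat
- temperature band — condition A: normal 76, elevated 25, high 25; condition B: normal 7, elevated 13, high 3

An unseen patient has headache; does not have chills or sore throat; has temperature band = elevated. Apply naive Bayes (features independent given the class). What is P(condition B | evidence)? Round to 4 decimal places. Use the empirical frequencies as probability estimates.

condition A: (126/149) × (84/126) × (61/126) × (45/126) × (25/126) ≈ 0.0193403
condition B: (23/149) × (10/23) × (5/23) × (21/23) × (13/23) ≈ 0.00752944
P(condition B | x) = 0.00752944 / 0.02686974 ≈ 0.2802

0.2802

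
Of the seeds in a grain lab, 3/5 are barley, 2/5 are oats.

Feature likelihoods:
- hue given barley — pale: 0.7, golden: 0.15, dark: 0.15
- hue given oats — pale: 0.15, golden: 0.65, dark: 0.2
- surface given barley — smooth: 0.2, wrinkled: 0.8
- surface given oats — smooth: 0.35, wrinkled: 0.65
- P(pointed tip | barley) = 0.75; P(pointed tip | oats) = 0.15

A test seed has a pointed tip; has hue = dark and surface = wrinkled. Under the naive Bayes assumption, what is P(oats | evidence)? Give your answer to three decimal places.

0.126

barley: 0.6 × 0.15 × 0.8 × 0.75 = 0.054
oats: 0.4 × 0.2 × 0.65 × 0.15 = 0.0078
P(oats | x) = 0.0078 / 0.0618 ≈ 0.126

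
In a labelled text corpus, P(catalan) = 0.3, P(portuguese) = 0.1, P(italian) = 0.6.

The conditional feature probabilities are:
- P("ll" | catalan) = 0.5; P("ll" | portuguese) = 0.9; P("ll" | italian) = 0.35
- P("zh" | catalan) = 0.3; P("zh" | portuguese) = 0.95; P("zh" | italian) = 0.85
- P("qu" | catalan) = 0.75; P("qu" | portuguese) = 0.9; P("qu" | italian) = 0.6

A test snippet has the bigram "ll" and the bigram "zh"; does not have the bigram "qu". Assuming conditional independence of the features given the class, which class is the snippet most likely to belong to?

catalan: 0.3 × 0.5 × 0.3 × (1−0.75) = 0.01125
portuguese: 0.1 × 0.9 × 0.95 × (1−0.9) = 0.00855
italian: 0.6 × 0.35 × 0.85 × (1−0.6) = 0.0714
Highest score → italian.

italian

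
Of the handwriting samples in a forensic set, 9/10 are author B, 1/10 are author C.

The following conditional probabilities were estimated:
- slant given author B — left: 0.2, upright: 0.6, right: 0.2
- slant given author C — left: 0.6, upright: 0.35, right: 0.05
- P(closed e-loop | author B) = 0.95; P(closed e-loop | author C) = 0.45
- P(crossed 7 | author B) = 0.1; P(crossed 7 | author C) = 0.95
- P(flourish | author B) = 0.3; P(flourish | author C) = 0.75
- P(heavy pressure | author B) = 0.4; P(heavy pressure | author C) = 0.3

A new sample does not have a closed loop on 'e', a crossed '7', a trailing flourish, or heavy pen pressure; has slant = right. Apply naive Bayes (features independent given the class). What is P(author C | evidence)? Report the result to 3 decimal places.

0.007

author B: 0.9 × 0.2 × (1−0.95) × (1−0.1) × (1−0.3) × (1−0.4) = 0.003402
author C: 0.1 × 0.05 × (1−0.45) × (1−0.95) × (1−0.75) × (1−0.3) = 0.0000240625
P(author C | x) = 0.0000240625 / 0.0034260625 ≈ 0.007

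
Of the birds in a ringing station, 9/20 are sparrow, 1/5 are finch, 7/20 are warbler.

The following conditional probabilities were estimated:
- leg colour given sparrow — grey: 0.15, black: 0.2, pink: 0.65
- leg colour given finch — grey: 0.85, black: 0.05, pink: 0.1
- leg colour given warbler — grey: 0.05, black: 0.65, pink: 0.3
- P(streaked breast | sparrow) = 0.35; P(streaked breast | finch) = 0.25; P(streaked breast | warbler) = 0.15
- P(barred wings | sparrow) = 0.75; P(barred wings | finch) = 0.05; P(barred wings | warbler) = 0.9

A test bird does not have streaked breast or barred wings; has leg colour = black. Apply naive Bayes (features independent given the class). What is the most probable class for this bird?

sparrow: 0.45 × 0.2 × (1−0.35) × (1−0.75) = 0.014625
finch: 0.2 × 0.05 × (1−0.25) × (1−0.05) = 0.007125
warbler: 0.35 × 0.65 × (1−0.15) × (1−0.9) = 0.0193375
Highest score → warbler.

warbler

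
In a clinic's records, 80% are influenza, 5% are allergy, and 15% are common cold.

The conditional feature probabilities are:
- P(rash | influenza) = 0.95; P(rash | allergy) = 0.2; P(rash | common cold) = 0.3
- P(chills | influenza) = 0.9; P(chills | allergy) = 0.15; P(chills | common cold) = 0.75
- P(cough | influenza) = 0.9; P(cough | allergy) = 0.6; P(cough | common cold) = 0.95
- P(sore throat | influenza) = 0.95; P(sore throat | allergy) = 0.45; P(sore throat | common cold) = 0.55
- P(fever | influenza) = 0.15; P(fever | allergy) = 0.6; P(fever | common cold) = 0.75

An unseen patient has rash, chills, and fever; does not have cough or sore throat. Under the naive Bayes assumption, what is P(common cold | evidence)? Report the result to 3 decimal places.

influenza: 0.8 × 0.95 × 0.9 × (1−0.9) × (1−0.95) × 0.15 = 0.000513
allergy: 0.05 × 0.2 × 0.15 × (1−0.6) × (1−0.45) × 0.6 = 0.000198
common cold: 0.15 × 0.3 × 0.75 × (1−0.95) × (1−0.55) × 0.75 = 0.00056953125
P(common cold | x) = 0.00056953125 / 0.00128053125 ≈ 0.445

0.445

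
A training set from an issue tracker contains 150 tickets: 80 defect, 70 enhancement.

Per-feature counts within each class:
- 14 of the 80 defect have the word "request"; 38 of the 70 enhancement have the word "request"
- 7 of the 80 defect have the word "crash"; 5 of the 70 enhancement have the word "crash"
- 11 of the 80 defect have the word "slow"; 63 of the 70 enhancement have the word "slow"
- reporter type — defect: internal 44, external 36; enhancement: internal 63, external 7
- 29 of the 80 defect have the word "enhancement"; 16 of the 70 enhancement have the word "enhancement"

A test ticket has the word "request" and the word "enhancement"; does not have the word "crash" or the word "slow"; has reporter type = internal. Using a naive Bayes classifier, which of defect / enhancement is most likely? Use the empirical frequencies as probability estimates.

defect: (80/150) × (14/80) × (73/80) × (69/80) × (44/80) × (29/80) = 0.01464533984375
enhancement: (70/150) × (38/70) × (65/70) × (7/70) × (63/70) × (16/70) ≈ 0.00483918
Highest score → defect.

defect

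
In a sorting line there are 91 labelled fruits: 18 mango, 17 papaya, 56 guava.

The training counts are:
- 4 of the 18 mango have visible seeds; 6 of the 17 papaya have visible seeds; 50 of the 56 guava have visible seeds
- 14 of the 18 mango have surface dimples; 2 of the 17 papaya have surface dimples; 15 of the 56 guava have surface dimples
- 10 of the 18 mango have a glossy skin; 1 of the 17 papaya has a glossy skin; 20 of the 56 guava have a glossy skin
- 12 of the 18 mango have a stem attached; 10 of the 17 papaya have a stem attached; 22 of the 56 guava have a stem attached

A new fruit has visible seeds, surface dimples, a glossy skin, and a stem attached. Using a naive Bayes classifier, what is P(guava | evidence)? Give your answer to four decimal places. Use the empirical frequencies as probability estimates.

mango: (18/91) × (4/18) × (14/18) × (10/18) × (12/18) ≈ 0.0126622
papaya: (17/91) × (6/17) × (2/17) × (1/17) × (10/17) ≈ 0.000268407
guava: (56/91) × (50/56) × (15/56) × (20/56) × (22/56) ≈ 0.0206494
P(guava | x) = 0.0206494 / 0.033580007 ≈ 0.6149

0.6149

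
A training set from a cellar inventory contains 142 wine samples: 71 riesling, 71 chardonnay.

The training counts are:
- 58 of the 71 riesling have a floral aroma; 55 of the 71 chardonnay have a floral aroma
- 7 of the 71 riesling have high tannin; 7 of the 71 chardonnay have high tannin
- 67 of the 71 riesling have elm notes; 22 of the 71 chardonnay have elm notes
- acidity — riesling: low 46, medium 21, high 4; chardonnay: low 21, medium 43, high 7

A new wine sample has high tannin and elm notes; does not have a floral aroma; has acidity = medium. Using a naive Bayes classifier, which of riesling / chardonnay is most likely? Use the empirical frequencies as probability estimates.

riesling

riesling: (71/142) × (13/71) × (7/71) × (67/71) × (21/71) ≈ 0.00251925
chardonnay: (71/142) × (16/71) × (7/71) × (22/71) × (43/71) ≈ 0.00208471
Highest score → riesling.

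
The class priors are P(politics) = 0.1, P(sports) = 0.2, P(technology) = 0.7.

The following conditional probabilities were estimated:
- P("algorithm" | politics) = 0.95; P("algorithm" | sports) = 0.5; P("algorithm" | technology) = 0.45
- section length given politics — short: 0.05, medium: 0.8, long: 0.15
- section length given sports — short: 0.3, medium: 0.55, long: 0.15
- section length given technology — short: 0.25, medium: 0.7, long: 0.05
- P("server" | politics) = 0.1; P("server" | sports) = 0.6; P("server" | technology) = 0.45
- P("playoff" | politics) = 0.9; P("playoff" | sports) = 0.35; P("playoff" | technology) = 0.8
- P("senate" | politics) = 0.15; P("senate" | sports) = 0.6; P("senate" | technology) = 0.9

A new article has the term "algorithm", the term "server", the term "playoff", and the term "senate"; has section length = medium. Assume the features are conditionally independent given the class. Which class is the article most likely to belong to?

politics: 0.1 × 0.95 × 0.8 × 0.1 × 0.9 × 0.15 = 0.001026
sports: 0.2 × 0.5 × 0.55 × 0.6 × 0.35 × 0.6 = 0.00693
technology: 0.7 × 0.45 × 0.7 × 0.45 × 0.8 × 0.9 = 0.071442
Highest score → technology.

technology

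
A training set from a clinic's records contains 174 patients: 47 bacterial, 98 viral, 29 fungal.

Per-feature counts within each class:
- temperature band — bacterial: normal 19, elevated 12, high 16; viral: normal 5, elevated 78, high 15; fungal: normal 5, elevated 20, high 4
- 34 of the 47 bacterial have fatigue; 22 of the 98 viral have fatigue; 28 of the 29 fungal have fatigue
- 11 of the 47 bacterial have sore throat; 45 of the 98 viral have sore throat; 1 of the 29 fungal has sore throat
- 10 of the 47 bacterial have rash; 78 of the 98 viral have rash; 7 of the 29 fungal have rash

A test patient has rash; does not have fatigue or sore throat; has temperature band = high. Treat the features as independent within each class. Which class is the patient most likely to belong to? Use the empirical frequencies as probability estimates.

bacterial: (47/174) × (16/47) × (13/47) × (36/47) × (10/47) ≈ 0.00414499
viral: (98/174) × (15/98) × (76/98) × (53/98) × (78/98) ≈ 0.0287772
fungal: (29/174) × (4/29) × (1/29) × (28/29) × (7/29) ≈ 0.000184745
Highest score → viral.

viral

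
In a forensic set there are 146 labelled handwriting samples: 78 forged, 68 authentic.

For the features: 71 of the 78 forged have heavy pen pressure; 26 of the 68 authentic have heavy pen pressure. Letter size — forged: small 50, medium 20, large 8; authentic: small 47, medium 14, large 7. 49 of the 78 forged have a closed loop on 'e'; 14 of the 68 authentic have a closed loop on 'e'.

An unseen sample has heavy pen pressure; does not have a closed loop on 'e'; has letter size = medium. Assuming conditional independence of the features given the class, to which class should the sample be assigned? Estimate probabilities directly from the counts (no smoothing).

forged

forged: (78/146) × (71/78) × (20/78) × (29/78) ≈ 0.0463601
authentic: (68/146) × (26/68) × (14/68) × (54/68) ≈ 0.0291155
Highest score → forged.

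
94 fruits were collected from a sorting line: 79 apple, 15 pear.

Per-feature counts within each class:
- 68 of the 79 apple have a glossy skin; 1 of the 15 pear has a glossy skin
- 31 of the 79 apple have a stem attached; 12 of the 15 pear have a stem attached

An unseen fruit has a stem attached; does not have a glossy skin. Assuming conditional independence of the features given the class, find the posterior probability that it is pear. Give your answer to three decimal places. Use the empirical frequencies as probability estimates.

apple: (79/94) × (11/79) × (31/79) ≈ 0.0459197
pear: (15/94) × (14/15) × (12/15) ≈ 0.119149
P(pear | x) = 0.119149 / 0.1650687 ≈ 0.722

0.722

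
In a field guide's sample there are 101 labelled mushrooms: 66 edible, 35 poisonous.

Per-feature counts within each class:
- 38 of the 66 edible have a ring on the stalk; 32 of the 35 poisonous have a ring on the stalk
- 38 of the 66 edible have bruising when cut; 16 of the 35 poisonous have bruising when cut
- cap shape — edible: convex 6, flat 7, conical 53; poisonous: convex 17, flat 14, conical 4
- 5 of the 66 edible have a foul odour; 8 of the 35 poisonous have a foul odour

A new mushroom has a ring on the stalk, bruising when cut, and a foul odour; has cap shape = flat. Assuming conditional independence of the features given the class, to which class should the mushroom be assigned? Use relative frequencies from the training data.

poisonous

edible: (66/101) × (38/66) × (38/66) × (7/66) × (5/66) ≈ 0.00174053
poisonous: (35/101) × (32/35) × (16/35) × (14/35) × (8/35) ≈ 0.0132423
Highest score → poisonous.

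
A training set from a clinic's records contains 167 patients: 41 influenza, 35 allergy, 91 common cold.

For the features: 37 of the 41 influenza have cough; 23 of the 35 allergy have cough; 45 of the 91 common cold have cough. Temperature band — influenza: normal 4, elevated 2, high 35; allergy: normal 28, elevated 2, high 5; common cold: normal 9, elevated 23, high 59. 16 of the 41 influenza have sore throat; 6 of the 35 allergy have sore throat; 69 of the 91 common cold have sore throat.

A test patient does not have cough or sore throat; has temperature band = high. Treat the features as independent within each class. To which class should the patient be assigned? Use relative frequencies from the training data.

common cold

influenza: (41/167) × (4/41) × (35/41) × (25/41) ≈ 0.0124676
allergy: (35/167) × (12/35) × (5/35) × (29/35) ≈ 0.00850544
common cold: (91/167) × (46/91) × (59/91) × (22/91) ≈ 0.0431751
Highest score → common cold.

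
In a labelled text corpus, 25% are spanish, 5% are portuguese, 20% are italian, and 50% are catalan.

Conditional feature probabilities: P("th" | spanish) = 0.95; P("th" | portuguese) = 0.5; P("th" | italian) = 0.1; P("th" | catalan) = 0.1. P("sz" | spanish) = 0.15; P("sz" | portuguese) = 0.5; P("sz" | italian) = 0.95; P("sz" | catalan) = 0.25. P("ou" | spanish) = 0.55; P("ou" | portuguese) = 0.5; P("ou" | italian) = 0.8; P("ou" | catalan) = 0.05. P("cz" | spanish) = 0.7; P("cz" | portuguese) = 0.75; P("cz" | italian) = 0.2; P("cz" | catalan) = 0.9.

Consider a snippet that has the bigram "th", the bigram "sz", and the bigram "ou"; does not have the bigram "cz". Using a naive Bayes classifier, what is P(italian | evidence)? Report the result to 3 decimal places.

0.618

spanish: 0.25 × 0.95 × 0.15 × 0.55 × (1−0.7) = 0.005878125
portuguese: 0.05 × 0.5 × 0.5 × 0.5 × (1−0.75) = 0.0015625
italian: 0.2 × 0.1 × 0.95 × 0.8 × (1−0.2) = 0.01216
catalan: 0.5 × 0.1 × 0.25 × 0.05 × (1−0.9) = 0.0000625
P(italian | x) = 0.01216 / 0.019663125 ≈ 0.618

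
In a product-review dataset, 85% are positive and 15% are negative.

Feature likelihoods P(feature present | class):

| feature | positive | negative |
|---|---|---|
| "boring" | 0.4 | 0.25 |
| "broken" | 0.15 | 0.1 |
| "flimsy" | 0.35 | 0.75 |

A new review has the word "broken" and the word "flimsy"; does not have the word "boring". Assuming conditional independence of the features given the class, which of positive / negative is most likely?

positive: 0.85 × (1−0.4) × 0.15 × 0.35 = 0.026775
negative: 0.15 × (1−0.25) × 0.1 × 0.75 = 0.0084375
Highest score → positive.

positive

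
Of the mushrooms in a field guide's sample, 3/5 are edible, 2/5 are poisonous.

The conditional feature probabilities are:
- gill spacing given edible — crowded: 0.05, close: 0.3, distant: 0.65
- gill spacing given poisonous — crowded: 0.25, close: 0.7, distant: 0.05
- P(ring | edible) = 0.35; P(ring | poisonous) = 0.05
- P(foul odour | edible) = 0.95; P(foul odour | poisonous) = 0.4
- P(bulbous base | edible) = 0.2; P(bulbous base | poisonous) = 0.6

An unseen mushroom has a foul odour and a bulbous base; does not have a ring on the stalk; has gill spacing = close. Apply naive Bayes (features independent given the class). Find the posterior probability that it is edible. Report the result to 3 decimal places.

0.258

edible: 0.6 × 0.3 × (1−0.35) × 0.95 × 0.2 = 0.02223
poisonous: 0.4 × 0.7 × (1−0.05) × 0.4 × 0.6 = 0.06384
P(edible | x) = 0.02223 / 0.08607 ≈ 0.258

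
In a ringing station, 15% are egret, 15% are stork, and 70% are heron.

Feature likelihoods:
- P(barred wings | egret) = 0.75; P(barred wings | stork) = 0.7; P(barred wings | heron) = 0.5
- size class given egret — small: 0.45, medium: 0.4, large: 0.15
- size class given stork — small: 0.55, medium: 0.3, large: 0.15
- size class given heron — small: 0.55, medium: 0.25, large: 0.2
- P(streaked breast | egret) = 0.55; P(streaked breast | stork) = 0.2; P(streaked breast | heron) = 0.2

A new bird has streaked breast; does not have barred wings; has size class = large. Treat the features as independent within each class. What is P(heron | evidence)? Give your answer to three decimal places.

egret: 0.15 × (1−0.75) × 0.15 × 0.55 = 0.00309375
stork: 0.15 × (1−0.7) × 0.15 × 0.2 = 0.00135
heron: 0.7 × (1−0.5) × 0.2 × 0.2 = 0.014
P(heron | x) = 0.014 / 0.01844375 ≈ 0.759

0.759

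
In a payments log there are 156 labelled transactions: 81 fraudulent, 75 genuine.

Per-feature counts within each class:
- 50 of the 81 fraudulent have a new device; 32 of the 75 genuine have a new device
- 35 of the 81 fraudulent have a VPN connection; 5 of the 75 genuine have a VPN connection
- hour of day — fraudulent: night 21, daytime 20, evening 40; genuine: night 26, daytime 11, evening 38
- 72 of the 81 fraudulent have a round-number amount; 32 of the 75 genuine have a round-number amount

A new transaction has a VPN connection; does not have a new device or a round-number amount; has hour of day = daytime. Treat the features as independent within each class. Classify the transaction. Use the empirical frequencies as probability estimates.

fraudulent: (81/156) × (31/81) × (35/81) × (20/81) × (9/81) ≈ 0.00235571
genuine: (75/156) × (43/75) × (5/75) × (11/75) × (43/75) ≈ 0.00154522
Highest score → fraudulent.

fraudulent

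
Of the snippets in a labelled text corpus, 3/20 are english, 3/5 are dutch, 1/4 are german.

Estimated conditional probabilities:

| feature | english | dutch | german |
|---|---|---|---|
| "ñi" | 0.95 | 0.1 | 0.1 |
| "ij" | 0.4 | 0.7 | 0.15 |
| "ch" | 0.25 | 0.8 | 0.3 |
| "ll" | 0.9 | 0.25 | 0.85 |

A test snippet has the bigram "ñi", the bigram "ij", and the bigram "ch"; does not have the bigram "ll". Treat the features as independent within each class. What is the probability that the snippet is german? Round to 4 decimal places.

english: 0.15 × 0.95 × 0.4 × 0.25 × (1−0.9) = 0.001425
dutch: 0.6 × 0.1 × 0.7 × 0.8 × (1−0.25) = 0.0252
german: 0.25 × 0.1 × 0.15 × 0.3 × (1−0.85) = 0.00016875
P(german | x) = 0.00016875 / 0.02679375 ≈ 0.0063

0.0063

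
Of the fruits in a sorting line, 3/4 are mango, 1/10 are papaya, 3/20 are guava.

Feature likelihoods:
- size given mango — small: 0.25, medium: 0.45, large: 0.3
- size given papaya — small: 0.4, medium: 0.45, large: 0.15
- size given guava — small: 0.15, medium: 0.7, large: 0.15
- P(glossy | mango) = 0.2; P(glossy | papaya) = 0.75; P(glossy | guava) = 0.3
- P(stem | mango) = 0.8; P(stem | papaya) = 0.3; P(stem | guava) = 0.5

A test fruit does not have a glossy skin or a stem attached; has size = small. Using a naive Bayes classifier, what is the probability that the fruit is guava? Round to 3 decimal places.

mango: 0.75 × 0.25 × (1−0.2) × (1−0.8) = 0.03
papaya: 0.1 × 0.4 × (1−0.75) × (1−0.3) = 0.007
guava: 0.15 × 0.15 × (1−0.3) × (1−0.5) = 0.007875
P(guava | x) = 0.007875 / 0.044875 ≈ 0.175

0.175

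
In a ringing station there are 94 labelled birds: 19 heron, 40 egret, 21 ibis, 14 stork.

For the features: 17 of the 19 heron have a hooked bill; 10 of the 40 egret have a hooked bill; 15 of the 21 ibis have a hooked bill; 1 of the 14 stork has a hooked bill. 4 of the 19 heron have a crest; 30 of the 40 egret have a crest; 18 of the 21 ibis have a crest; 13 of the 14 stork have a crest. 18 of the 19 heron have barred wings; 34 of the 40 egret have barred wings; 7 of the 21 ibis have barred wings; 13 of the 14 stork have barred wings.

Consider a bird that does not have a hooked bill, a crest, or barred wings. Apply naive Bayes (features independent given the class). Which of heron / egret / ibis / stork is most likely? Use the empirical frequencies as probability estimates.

heron: (19/94) × (2/19) × (15/19) × (1/19) ≈ 0.000884069
egret: (40/94) × (30/40) × (10/40) × (6/40) ≈ 0.0119681
ibis: (21/94) × (6/21) × (3/21) × (14/21) ≈ 0.00607903
stork: (14/94) × (13/14) × (1/14) × (1/14) ≈ 0.000705601
Highest score → egret.

egret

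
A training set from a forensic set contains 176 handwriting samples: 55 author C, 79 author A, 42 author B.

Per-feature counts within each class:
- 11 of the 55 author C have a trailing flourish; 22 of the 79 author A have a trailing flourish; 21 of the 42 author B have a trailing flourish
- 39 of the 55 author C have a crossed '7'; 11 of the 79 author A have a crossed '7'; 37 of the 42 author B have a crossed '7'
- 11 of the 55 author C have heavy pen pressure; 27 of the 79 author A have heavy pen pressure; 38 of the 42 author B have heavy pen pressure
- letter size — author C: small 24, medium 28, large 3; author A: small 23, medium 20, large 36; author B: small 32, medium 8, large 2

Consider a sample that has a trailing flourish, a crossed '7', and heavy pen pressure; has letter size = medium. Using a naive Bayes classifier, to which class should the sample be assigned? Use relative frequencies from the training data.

author B

author C: (55/176) × (11/55) × (39/55) × (11/55) × (28/55) ≈ 0.0045124
author A: (79/176) × (22/79) × (11/79) × (27/79) × (20/79) ≈ 0.00150597
author B: (42/176) × (21/42) × (37/42) × (38/42) × (8/42) ≈ 0.0181148
Highest score → author B.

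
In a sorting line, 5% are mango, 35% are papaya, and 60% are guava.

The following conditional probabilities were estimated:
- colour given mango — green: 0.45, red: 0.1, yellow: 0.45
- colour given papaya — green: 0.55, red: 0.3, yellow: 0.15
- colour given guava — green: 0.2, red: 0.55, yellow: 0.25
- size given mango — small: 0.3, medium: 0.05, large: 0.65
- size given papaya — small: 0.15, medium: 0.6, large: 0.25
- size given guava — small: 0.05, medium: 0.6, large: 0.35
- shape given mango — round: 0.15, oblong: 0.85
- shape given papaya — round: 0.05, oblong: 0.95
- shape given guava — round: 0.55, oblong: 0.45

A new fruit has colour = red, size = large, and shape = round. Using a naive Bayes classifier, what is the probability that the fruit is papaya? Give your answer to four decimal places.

mango: 0.05 × 0.1 × 0.65 × 0.15 = 0.0004875
papaya: 0.35 × 0.3 × 0.25 × 0.05 = 0.0013125
guava: 0.6 × 0.55 × 0.35 × 0.55 = 0.063525
P(papaya | x) = 0.0013125 / 0.065325 ≈ 0.0201

0.0201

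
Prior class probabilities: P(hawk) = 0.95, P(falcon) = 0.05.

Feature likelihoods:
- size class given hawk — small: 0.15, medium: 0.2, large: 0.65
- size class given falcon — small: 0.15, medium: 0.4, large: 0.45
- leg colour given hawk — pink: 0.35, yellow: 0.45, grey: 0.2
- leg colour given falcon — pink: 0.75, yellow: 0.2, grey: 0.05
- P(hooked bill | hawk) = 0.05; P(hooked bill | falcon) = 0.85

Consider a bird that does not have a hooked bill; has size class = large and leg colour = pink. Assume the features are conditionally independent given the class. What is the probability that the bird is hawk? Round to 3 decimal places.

0.988

hawk: 0.95 × 0.65 × 0.35 × (1−0.05) = 0.20531875
falcon: 0.05 × 0.45 × 0.75 × (1−0.85) = 0.00253125
P(hawk | x) = 0.20531875 / 0.20785 ≈ 0.988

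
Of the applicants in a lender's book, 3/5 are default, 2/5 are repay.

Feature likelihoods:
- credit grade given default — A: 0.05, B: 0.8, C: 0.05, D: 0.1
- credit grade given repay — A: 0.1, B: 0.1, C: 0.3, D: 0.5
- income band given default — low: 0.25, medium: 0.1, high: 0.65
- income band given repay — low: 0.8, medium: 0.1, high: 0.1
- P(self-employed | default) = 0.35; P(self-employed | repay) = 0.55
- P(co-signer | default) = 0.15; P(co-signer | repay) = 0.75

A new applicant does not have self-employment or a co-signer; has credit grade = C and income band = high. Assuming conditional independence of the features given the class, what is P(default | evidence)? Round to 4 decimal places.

default: 0.6 × 0.05 × 0.65 × (1−0.35) × (1−0.15) = 0.01077375
repay: 0.4 × 0.3 × 0.1 × (1−0.55) × (1−0.75) = 0.00135
P(default | x) = 0.01077375 / 0.01212375 ≈ 0.8886

0.8886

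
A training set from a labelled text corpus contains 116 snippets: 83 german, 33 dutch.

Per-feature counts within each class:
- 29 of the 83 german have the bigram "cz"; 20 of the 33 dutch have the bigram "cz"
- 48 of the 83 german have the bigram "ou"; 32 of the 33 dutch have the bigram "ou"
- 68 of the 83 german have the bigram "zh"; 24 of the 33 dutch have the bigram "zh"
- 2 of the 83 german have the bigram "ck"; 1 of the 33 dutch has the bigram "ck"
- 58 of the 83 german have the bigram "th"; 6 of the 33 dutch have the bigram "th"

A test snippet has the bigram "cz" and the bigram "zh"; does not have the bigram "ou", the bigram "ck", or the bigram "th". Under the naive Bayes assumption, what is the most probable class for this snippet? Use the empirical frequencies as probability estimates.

german

german: (83/116) × (29/83) × (35/83) × (68/83) × (81/83) × (25/83) ≈ 0.0253881
dutch: (33/116) × (20/33) × (1/33) × (24/33) × (32/33) × (27/33) ≈ 0.00301468
Highest score → german.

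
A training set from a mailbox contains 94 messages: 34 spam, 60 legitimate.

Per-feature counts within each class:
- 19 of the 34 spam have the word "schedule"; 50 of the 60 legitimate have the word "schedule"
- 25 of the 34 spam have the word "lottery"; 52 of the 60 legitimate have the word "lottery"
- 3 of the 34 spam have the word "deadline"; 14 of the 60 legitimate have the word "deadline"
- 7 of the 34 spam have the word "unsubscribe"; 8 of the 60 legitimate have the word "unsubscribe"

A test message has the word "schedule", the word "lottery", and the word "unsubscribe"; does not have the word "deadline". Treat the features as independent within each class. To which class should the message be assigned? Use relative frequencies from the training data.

spam: (34/94) × (19/34) × (25/34) × (31/34) × (7/34) ≈ 0.027899
legitimate: (60/94) × (50/60) × (52/60) × (46/60) × (8/60) ≈ 0.0471237
Highest score → legitimate.

legitimate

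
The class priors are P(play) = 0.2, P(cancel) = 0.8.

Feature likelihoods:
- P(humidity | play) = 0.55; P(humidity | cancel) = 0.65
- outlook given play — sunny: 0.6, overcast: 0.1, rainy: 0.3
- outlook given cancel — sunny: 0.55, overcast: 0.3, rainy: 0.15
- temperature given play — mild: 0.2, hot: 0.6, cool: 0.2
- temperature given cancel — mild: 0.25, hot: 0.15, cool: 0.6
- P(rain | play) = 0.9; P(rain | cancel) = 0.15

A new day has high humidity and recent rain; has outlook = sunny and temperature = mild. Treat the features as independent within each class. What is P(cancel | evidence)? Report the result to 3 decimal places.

play: 0.2 × 0.55 × 0.6 × 0.2 × 0.9 = 0.01188
cancel: 0.8 × 0.65 × 0.55 × 0.25 × 0.15 = 0.010725
P(cancel | x) = 0.010725 / 0.022605 ≈ 0.474

0.474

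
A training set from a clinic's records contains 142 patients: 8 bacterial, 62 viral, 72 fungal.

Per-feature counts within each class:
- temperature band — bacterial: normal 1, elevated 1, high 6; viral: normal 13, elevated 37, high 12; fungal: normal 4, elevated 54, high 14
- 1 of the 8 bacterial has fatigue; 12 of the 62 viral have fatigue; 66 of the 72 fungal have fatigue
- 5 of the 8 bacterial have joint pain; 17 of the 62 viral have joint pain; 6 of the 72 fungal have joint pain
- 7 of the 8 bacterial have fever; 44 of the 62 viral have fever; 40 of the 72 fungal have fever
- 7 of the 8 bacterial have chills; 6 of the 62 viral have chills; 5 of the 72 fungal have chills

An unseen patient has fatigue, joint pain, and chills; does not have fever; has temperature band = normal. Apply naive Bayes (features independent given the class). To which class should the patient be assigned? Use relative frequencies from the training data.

bacterial: (8/142) × (1/8) × (1/8) × (5/8) × (1/8) × (7/8) ≈ 0.0000601755
viral: (62/142) × (13/62) × (12/62) × (17/62) × (18/62) × (6/62) ≈ 0.000136503
fungal: (72/142) × (4/72) × (66/72) × (6/72) × (32/72) × (5/72) ≈ 0.0000664136
Highest score → viral.

viral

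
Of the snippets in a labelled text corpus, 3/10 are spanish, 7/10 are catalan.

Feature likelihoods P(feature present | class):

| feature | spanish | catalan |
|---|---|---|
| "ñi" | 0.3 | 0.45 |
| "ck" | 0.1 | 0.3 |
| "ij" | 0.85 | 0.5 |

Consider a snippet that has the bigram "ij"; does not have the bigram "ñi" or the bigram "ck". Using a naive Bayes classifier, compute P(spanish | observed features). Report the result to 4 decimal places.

spanish: 0.3 × (1−0.3) × (1−0.1) × 0.85 = 0.16065
catalan: 0.7 × (1−0.45) × (1−0.3) × 0.5 = 0.13475
P(spanish | x) = 0.16065 / 0.2954 ≈ 0.5438

0.5438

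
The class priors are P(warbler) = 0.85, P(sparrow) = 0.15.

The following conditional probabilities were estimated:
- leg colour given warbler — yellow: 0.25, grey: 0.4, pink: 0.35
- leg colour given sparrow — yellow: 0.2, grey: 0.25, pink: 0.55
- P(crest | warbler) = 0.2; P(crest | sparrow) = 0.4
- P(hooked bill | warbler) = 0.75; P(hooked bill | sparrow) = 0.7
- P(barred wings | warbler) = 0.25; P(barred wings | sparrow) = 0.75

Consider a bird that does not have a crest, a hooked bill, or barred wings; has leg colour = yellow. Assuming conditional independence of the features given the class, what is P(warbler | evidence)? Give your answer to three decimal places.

0.959

warbler: 0.85 × 0.25 × (1−0.2) × (1−0.75) × (1−0.25) = 0.031875
sparrow: 0.15 × 0.2 × (1−0.4) × (1−0.7) × (1−0.75) = 0.00135
P(warbler | x) = 0.031875 / 0.033225 ≈ 0.959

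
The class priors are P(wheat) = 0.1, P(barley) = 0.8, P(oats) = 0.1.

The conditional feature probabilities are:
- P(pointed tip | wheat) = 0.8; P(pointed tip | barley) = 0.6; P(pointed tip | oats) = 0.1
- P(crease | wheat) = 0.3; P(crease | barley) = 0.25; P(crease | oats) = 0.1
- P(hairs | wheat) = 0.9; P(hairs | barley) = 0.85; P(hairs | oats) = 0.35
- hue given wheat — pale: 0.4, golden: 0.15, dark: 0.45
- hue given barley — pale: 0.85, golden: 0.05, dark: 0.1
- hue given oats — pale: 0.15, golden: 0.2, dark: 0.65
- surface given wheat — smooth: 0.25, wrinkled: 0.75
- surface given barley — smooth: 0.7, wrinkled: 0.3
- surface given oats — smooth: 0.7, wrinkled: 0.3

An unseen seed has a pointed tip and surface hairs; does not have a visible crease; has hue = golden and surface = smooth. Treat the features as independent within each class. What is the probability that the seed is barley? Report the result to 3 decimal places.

wheat: 0.1 × 0.8 × (1−0.3) × 0.9 × 0.15 × 0.25 = 0.00189
barley: 0.8 × 0.6 × (1−0.25) × 0.85 × 0.05 × 0.7 = 0.01071
oats: 0.1 × 0.1 × (1−0.1) × 0.35 × 0.2 × 0.7 = 0.000441
P(barley | x) = 0.01071 / 0.013041 ≈ 0.821

0.821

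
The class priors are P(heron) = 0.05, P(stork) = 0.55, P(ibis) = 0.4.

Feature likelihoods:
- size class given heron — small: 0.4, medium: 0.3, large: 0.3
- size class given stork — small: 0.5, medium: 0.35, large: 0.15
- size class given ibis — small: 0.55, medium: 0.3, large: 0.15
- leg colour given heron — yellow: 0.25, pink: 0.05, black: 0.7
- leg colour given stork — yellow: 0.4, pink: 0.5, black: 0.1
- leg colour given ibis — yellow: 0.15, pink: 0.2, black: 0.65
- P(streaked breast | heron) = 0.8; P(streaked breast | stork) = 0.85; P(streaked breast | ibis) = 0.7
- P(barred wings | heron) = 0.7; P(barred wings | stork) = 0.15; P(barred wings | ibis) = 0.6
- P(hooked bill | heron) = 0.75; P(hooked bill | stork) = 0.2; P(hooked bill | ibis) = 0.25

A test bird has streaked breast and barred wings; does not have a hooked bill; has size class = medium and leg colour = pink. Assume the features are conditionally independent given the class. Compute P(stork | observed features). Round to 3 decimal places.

0.562

heron: 0.05 × 0.3 × 0.05 × 0.8 × 0.7 × (1−0.75) = 0.000105
stork: 0.55 × 0.35 × 0.5 × 0.85 × 0.15 × (1−0.2) = 0.0098175
ibis: 0.4 × 0.3 × 0.2 × 0.7 × 0.6 × (1−0.25) = 0.00756
P(stork | x) = 0.0098175 / 0.0174825 ≈ 0.562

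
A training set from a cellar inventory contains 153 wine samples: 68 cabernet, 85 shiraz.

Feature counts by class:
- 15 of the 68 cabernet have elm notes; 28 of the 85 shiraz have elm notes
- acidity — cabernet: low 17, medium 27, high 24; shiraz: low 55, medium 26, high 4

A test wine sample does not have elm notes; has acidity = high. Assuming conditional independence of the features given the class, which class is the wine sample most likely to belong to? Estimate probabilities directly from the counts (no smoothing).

cabernet

cabernet: (68/153) × (53/68) × (24/68) ≈ 0.122261
shiraz: (85/153) × (57/85) × (4/85) ≈ 0.0175317
Highest score → cabernet.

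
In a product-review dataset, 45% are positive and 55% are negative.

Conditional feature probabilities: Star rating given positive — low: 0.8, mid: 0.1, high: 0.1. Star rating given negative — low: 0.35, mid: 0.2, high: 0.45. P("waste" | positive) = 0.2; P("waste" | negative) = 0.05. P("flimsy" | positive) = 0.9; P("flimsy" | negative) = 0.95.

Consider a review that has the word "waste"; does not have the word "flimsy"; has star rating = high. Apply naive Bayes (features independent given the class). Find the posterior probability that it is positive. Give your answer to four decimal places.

positive: 0.45 × 0.1 × 0.2 × (1−0.9) = 0.0009
negative: 0.55 × 0.45 × 0.05 × (1−0.95) = 0.00061875
P(positive | x) = 0.0009 / 0.00151875 ≈ 0.5926

0.5926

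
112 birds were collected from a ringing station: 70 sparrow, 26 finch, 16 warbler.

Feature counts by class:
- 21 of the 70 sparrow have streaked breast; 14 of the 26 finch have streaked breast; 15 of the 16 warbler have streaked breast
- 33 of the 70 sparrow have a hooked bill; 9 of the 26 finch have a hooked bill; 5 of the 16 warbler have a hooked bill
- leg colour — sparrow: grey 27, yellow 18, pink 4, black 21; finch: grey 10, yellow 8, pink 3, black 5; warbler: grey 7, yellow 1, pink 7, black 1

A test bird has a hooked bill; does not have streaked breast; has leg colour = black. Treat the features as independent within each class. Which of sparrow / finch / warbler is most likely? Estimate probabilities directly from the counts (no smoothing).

sparrow: (70/112) × (49/70) × (33/70) × (21/70) = 0.061875
finch: (26/112) × (12/26) × (9/26) × (5/26) ≈ 0.00713229
warbler: (16/112) × (1/16) × (5/16) × (1/16) ≈ 0.000174386
Highest score → sparrow.

sparrow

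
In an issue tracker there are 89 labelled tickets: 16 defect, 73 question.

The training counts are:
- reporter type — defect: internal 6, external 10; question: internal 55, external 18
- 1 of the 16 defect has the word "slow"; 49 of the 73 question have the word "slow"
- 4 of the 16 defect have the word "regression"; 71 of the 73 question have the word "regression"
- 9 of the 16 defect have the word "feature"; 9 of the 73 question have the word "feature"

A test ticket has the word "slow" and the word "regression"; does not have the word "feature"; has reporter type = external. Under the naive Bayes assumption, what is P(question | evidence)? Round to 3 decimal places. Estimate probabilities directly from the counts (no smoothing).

0.993

defect: (16/89) × (10/16) × (1/16) × (4/16) × (7/16) ≈ 0.000768083
question: (73/89) × (18/73) × (49/73) × (71/73) × (64/73) ≈ 0.115757
P(question | x) = 0.115757 / 0.116525083 ≈ 0.993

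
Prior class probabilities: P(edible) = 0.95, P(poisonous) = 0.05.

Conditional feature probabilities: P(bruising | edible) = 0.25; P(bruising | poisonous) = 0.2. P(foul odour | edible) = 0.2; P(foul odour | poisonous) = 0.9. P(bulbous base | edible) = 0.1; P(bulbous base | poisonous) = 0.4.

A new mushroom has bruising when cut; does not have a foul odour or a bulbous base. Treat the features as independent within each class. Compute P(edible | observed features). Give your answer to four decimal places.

0.9965

edible: 0.95 × 0.25 × (1−0.2) × (1−0.1) = 0.171
poisonous: 0.05 × 0.2 × (1−0.9) × (1−0.4) = 0.0006
P(edible | x) = 0.171 / 0.1716 ≈ 0.9965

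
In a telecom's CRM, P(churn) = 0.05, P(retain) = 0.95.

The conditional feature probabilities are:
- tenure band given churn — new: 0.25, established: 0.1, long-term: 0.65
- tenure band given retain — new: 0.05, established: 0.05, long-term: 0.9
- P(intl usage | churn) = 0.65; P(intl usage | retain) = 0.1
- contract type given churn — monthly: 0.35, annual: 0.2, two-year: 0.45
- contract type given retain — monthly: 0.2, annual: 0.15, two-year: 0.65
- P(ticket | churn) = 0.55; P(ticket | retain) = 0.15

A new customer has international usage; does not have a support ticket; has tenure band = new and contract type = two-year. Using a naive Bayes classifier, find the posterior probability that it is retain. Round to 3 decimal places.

churn: 0.05 × 0.25 × 0.65 × 0.45 × (1−0.55) = 0.0016453125
retain: 0.95 × 0.05 × 0.1 × 0.65 × (1−0.15) = 0.002624375
P(retain | x) = 0.002624375 / 0.0042696875 ≈ 0.615

0.615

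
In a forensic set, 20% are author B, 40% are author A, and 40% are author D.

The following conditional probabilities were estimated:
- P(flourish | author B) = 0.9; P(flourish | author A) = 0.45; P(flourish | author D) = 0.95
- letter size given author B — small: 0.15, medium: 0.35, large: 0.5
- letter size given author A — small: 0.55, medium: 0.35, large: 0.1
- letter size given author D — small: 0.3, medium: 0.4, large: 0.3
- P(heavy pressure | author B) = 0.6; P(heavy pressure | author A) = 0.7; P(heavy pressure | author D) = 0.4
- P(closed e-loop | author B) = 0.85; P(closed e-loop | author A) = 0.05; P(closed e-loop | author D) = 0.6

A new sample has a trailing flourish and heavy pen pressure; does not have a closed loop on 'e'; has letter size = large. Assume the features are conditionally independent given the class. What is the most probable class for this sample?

author B: 0.2 × 0.9 × 0.5 × 0.6 × (1−0.85) = 0.0081
author A: 0.4 × 0.45 × 0.1 × 0.7 × (1−0.05) = 0.01197
author D: 0.4 × 0.95 × 0.3 × 0.4 × (1−0.6) = 0.01824
Highest score → author D.

author D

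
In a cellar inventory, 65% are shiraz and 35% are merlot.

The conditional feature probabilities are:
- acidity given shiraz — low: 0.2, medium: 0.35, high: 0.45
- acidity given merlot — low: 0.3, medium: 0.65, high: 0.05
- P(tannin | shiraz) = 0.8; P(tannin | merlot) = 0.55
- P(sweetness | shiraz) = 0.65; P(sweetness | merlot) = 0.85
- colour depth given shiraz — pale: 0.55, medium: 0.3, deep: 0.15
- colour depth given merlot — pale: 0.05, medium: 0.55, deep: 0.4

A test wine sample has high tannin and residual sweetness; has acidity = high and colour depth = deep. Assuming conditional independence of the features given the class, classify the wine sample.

shiraz

shiraz: 0.65 × 0.45 × 0.8 × 0.65 × 0.15 = 0.022815
merlot: 0.35 × 0.05 × 0.55 × 0.85 × 0.4 = 0.0032725
Highest score → shiraz.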